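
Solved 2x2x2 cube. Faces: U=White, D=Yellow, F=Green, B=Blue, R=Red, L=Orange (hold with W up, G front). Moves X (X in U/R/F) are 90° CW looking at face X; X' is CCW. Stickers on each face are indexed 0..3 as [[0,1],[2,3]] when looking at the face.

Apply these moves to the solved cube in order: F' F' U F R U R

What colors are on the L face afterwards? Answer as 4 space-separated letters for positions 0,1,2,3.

After move 1 (F'): F=GGGG U=WWRR R=YRYR D=OOYY L=OWOW
After move 2 (F'): F=GGGG U=WWYY R=OROR D=WWYY L=OROR
After move 3 (U): U=YWYW F=ORGG R=BBOR B=ORBB L=GGOR
After move 4 (F): F=GOGR U=YWRG R=YBWR D=OBYY L=GWOW
After move 5 (R): R=WYRB U=YORR F=GBGY D=OBYO B=GRWB
After move 6 (U): U=RYRO F=WYGY R=GRRB B=GWWB L=GBOW
After move 7 (R): R=RGBR U=RYRY F=WBGO D=OWYG B=OWYB
Query: L face = GBOW

Answer: G B O W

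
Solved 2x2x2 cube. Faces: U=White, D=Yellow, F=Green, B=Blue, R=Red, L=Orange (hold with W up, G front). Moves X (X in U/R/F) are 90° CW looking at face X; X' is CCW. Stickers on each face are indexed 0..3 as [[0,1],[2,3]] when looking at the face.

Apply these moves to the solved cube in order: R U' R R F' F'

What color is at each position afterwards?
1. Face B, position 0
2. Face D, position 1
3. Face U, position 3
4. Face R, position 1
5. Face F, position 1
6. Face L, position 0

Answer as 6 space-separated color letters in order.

After move 1 (R): R=RRRR U=WGWG F=GYGY D=YBYB B=WBWB
After move 2 (U'): U=GGWW F=OOGY R=GYRR B=RRWB L=WBOO
After move 3 (R): R=RGRY U=GOWY F=OBGB D=YWYR B=WRGB
After move 4 (R): R=RRYG U=GBWB F=OWGR D=YGYW B=YROB
After move 5 (F'): F=WROG U=GBRY R=GRYG D=BOYW L=WBOW
After move 6 (F'): F=RGWO U=GBGY R=ORBG D=BWYW L=WYOR
Query 1: B[0] = Y
Query 2: D[1] = W
Query 3: U[3] = Y
Query 4: R[1] = R
Query 5: F[1] = G
Query 6: L[0] = W

Answer: Y W Y R G W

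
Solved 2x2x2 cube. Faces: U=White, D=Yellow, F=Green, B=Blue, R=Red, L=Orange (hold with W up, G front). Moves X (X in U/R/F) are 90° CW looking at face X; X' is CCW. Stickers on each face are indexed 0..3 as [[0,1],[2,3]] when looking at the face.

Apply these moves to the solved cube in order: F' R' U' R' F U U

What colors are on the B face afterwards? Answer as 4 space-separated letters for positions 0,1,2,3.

Answer: G O G B

Derivation:
After move 1 (F'): F=GGGG U=WWRR R=YRYR D=OOYY L=OWOW
After move 2 (R'): R=RRYY U=WBRB F=GWGR D=OGYG B=YBOB
After move 3 (U'): U=BBWR F=OWGR R=GWYY B=RROB L=YBOW
After move 4 (R'): R=WYGY U=BOWR F=OBGR D=OWYR B=GRGB
After move 5 (F): F=GORB U=BOWB R=WYRY D=GWYR L=YOOW
After move 6 (U): U=WBBO F=WYRB R=GRRY B=YOGB L=GOOW
After move 7 (U): U=BWOB F=GRRB R=YORY B=GOGB L=WYOW
Query: B face = GOGB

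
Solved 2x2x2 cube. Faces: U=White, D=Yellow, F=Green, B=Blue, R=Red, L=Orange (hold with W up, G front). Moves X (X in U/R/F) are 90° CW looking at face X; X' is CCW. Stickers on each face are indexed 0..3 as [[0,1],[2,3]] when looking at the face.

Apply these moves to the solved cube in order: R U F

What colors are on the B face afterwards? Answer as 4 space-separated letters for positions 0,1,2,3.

After move 1 (R): R=RRRR U=WGWG F=GYGY D=YBYB B=WBWB
After move 2 (U): U=WWGG F=RRGY R=WBRR B=OOWB L=GYOO
After move 3 (F): F=GRYR U=WWOY R=GBGR D=RWYB L=GYOB
Query: B face = OOWB

Answer: O O W B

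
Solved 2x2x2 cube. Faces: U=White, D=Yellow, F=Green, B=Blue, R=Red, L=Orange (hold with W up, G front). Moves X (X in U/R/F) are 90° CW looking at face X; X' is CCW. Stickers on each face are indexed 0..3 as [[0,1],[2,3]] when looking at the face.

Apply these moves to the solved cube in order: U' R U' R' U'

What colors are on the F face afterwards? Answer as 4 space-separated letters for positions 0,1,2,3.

Answer: W R G W

Derivation:
After move 1 (U'): U=WWWW F=OOGG R=GGRR B=RRBB L=BBOO
After move 2 (R): R=RGRG U=WOWG F=OYGY D=YBYR B=WRWB
After move 3 (U'): U=OGWW F=BBGY R=OYRG B=RGWB L=WROO
After move 4 (R'): R=YGOR U=OWWR F=BGGW D=YBYY B=RGBB
After move 5 (U'): U=WROW F=WRGW R=BGOR B=YGBB L=RGOO
Query: F face = WRGW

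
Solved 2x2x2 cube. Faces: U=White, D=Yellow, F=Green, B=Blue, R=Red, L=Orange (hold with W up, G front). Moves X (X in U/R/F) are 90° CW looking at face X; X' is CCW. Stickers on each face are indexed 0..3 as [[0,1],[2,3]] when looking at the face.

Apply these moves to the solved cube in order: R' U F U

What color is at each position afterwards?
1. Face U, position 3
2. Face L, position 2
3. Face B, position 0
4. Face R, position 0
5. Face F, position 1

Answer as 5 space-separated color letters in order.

After move 1 (R'): R=RRRR U=WBWB F=GWGW D=YGYG B=YBYB
After move 2 (U): U=WWBB F=RRGW R=YBRR B=OOYB L=GWOO
After move 3 (F): F=GRWR U=WWOW R=BBBR D=RYYG L=GYOG
After move 4 (U): U=OWWW F=BBWR R=OOBR B=GYYB L=GROG
Query 1: U[3] = W
Query 2: L[2] = O
Query 3: B[0] = G
Query 4: R[0] = O
Query 5: F[1] = B

Answer: W O G O B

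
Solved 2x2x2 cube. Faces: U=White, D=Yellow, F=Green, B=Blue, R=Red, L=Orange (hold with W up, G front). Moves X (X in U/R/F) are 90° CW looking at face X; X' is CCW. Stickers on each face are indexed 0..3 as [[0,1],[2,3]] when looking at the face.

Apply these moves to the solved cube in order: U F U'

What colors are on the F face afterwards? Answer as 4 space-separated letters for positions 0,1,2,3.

Answer: G Y G R

Derivation:
After move 1 (U): U=WWWW F=RRGG R=BBRR B=OOBB L=GGOO
After move 2 (F): F=GRGR U=WWOG R=WBWR D=RBYY L=GYOY
After move 3 (U'): U=WGWO F=GYGR R=GRWR B=WBBB L=OOOY
Query: F face = GYGR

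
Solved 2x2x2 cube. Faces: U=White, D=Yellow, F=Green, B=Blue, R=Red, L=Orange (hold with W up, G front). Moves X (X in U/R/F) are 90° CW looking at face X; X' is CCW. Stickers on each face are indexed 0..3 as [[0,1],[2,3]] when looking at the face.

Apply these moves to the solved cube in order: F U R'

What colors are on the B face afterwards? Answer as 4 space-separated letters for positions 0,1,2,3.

After move 1 (F): F=GGGG U=WWOO R=WRWR D=RRYY L=OYOY
After move 2 (U): U=OWOW F=WRGG R=BBWR B=OYBB L=GGOY
After move 3 (R'): R=BRBW U=OBOO F=WWGW D=RRYG B=YYRB
Query: B face = YYRB

Answer: Y Y R B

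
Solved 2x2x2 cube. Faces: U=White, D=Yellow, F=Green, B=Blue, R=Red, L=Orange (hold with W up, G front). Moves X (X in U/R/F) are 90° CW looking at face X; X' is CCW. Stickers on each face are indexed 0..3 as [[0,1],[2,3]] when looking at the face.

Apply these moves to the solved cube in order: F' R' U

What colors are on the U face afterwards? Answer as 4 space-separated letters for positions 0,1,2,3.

After move 1 (F'): F=GGGG U=WWRR R=YRYR D=OOYY L=OWOW
After move 2 (R'): R=RRYY U=WBRB F=GWGR D=OGYG B=YBOB
After move 3 (U): U=RWBB F=RRGR R=YBYY B=OWOB L=GWOW
Query: U face = RWBB

Answer: R W B B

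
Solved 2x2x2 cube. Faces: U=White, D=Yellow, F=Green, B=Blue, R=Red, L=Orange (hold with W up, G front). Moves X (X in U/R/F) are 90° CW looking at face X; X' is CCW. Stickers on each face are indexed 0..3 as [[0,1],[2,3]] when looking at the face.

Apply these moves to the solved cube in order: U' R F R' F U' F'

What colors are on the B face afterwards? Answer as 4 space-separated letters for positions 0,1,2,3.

After move 1 (U'): U=WWWW F=OOGG R=GGRR B=RRBB L=BBOO
After move 2 (R): R=RGRG U=WOWG F=OYGY D=YBYR B=WRWB
After move 3 (F): F=GOYY U=WOOB R=WGGG D=RRYR L=BYOB
After move 4 (R'): R=GGWG U=WWOW F=GOYB D=ROYY B=RRRB
After move 5 (F): F=YGBO U=WWBY R=OGWG D=WGYY L=BROO
After move 6 (U'): U=WYWB F=BRBO R=YGWG B=OGRB L=RROO
After move 7 (F'): F=ROBB U=WYYW R=GGWG D=ROYY L=RBOW
Query: B face = OGRB

Answer: O G R B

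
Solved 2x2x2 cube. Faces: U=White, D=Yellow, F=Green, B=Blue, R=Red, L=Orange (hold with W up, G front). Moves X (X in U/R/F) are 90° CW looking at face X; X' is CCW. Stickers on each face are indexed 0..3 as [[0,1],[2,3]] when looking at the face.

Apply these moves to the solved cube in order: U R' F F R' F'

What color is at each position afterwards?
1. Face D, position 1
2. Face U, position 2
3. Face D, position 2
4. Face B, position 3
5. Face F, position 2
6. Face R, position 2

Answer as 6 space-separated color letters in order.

After move 1 (U): U=WWWW F=RRGG R=BBRR B=OOBB L=GGOO
After move 2 (R'): R=BRBR U=WBWO F=RWGW D=YRYG B=YOYB
After move 3 (F): F=GRWW U=WBOG R=WROR D=BBYG L=GYOR
After move 4 (F): F=WGWR U=WBRY R=ORGR D=OWYG L=GBOB
After move 5 (R'): R=RROG U=WYRY F=WBWY D=OGYR B=GOWB
After move 6 (F'): F=BYWW U=WYRO R=GROG D=BBYR L=GYOR
Query 1: D[1] = B
Query 2: U[2] = R
Query 3: D[2] = Y
Query 4: B[3] = B
Query 5: F[2] = W
Query 6: R[2] = O

Answer: B R Y B W O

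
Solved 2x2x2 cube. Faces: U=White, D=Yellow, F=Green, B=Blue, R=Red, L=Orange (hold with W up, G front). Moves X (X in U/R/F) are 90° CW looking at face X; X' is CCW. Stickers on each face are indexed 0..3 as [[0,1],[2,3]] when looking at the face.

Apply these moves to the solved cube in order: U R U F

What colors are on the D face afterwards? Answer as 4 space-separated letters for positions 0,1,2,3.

After move 1 (U): U=WWWW F=RRGG R=BBRR B=OOBB L=GGOO
After move 2 (R): R=RBRB U=WRWG F=RYGY D=YBYO B=WOWB
After move 3 (U): U=WWGR F=RBGY R=WORB B=GGWB L=RYOO
After move 4 (F): F=GRYB U=WWOY R=GORB D=RWYO L=RYOB
Query: D face = RWYO

Answer: R W Y O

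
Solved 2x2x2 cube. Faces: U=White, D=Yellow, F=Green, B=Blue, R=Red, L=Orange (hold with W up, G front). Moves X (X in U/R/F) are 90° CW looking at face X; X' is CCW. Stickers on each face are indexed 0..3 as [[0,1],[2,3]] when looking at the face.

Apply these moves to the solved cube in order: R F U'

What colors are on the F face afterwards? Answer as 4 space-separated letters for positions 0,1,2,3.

After move 1 (R): R=RRRR U=WGWG F=GYGY D=YBYB B=WBWB
After move 2 (F): F=GGYY U=WGOO R=WRGR D=RRYB L=OYOB
After move 3 (U'): U=GOWO F=OYYY R=GGGR B=WRWB L=WBOB
Query: F face = OYYY

Answer: O Y Y Y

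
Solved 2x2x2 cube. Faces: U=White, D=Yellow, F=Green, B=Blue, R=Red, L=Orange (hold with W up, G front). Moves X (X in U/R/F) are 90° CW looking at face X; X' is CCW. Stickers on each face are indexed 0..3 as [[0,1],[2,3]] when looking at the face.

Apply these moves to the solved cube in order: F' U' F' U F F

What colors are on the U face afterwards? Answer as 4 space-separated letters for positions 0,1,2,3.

After move 1 (F'): F=GGGG U=WWRR R=YRYR D=OOYY L=OWOW
After move 2 (U'): U=WRWR F=OWGG R=GGYR B=YRBB L=BBOW
After move 3 (F'): F=WGOG U=WRGY R=OGOR D=BWYY L=BROW
After move 4 (U): U=GWYR F=OGOG R=YROR B=BRBB L=WGOW
After move 5 (F): F=OOGG U=GWWG R=YRRR D=OYYY L=WBOW
After move 6 (F): F=GOGO U=GWWB R=WRGR D=RYYY L=WOOY
Query: U face = GWWB

Answer: G W W B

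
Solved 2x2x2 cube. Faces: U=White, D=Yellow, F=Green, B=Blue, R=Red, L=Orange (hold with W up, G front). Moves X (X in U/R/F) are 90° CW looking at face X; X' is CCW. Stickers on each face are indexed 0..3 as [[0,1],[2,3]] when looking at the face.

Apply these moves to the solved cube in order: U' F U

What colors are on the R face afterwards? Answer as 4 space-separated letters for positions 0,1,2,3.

Answer: R R W R

Derivation:
After move 1 (U'): U=WWWW F=OOGG R=GGRR B=RRBB L=BBOO
After move 2 (F): F=GOGO U=WWOB R=WGWR D=RGYY L=BYOY
After move 3 (U): U=OWBW F=WGGO R=RRWR B=BYBB L=GOOY
Query: R face = RRWR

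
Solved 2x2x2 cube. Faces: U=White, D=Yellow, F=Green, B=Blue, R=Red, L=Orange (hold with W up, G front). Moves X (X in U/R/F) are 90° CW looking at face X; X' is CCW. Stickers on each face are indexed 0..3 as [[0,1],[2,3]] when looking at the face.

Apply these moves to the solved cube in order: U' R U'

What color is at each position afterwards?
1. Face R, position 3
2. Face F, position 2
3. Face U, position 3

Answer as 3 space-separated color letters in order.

Answer: G G W

Derivation:
After move 1 (U'): U=WWWW F=OOGG R=GGRR B=RRBB L=BBOO
After move 2 (R): R=RGRG U=WOWG F=OYGY D=YBYR B=WRWB
After move 3 (U'): U=OGWW F=BBGY R=OYRG B=RGWB L=WROO
Query 1: R[3] = G
Query 2: F[2] = G
Query 3: U[3] = W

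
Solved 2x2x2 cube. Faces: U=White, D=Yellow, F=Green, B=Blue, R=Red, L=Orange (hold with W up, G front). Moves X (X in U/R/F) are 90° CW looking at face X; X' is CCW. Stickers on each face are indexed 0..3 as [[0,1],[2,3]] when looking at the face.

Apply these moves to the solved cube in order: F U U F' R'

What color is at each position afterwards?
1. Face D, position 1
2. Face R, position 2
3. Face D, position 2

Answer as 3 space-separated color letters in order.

Answer: G R Y

Derivation:
After move 1 (F): F=GGGG U=WWOO R=WRWR D=RRYY L=OYOY
After move 2 (U): U=OWOW F=WRGG R=BBWR B=OYBB L=GGOY
After move 3 (U): U=OOWW F=BBGG R=OYWR B=GGBB L=WROY
After move 4 (F'): F=BGBG U=OOOW R=RYRR D=RYYY L=WWOW
After move 5 (R'): R=YRRR U=OBOG F=BOBW D=RGYG B=YGYB
Query 1: D[1] = G
Query 2: R[2] = R
Query 3: D[2] = Y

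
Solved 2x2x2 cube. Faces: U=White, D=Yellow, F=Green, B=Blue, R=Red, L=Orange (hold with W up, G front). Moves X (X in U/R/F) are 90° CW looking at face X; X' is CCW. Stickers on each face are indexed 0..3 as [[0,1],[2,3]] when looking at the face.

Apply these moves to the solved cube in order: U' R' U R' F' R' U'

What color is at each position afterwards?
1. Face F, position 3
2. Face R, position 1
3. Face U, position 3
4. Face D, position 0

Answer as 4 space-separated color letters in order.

After move 1 (U'): U=WWWW F=OOGG R=GGRR B=RRBB L=BBOO
After move 2 (R'): R=GRGR U=WBWR F=OWGW D=YOYG B=YRYB
After move 3 (U): U=WWRB F=GRGW R=YRGR B=BBYB L=OWOO
After move 4 (R'): R=RRYG U=WYRB F=GWGB D=YRYW B=GBOB
After move 5 (F'): F=WBGG U=WYRY R=RRYG D=WOYW L=OBOR
After move 6 (R'): R=RGRY U=WORG F=WYGY D=WBYG B=WBOB
After move 7 (U'): U=OGWR F=OBGY R=WYRY B=RGOB L=WBOR
Query 1: F[3] = Y
Query 2: R[1] = Y
Query 3: U[3] = R
Query 4: D[0] = W

Answer: Y Y R W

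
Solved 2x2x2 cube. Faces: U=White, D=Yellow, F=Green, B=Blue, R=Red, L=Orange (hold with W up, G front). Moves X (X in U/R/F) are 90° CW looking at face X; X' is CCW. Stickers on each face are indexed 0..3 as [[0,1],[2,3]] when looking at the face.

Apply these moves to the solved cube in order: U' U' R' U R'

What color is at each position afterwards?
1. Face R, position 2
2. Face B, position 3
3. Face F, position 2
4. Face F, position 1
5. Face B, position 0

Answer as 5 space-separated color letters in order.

After move 1 (U'): U=WWWW F=OOGG R=GGRR B=RRBB L=BBOO
After move 2 (U'): U=WWWW F=BBGG R=OORR B=GGBB L=RROO
After move 3 (R'): R=OROR U=WBWG F=BWGW D=YBYG B=YGYB
After move 4 (U): U=WWGB F=ORGW R=YGOR B=RRYB L=BWOO
After move 5 (R'): R=GRYO U=WYGR F=OWGB D=YRYW B=GRBB
Query 1: R[2] = Y
Query 2: B[3] = B
Query 3: F[2] = G
Query 4: F[1] = W
Query 5: B[0] = G

Answer: Y B G W G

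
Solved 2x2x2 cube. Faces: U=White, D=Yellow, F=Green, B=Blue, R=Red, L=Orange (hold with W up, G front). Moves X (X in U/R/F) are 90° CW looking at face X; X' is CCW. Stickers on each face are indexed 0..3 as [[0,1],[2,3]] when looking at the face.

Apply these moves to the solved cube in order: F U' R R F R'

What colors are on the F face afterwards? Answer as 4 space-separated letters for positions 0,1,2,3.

Answer: G R W B

Derivation:
After move 1 (F): F=GGGG U=WWOO R=WRWR D=RRYY L=OYOY
After move 2 (U'): U=WOWO F=OYGG R=GGWR B=WRBB L=BBOY
After move 3 (R): R=WGRG U=WYWG F=ORGY D=RBYW B=OROB
After move 4 (R): R=RWGG U=WRWY F=OBGW D=ROYO B=GRYB
After move 5 (F): F=GOWB U=WRYB R=WWYG D=GRYO L=BROO
After move 6 (R'): R=WGWY U=WYYG F=GRWB D=GOYB B=ORRB
Query: F face = GRWB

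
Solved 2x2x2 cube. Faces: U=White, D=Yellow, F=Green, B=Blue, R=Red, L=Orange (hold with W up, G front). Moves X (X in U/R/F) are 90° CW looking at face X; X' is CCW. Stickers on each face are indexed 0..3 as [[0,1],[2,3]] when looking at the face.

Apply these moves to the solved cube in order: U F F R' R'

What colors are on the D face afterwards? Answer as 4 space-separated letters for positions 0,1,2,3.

After move 1 (U): U=WWWW F=RRGG R=BBRR B=OOBB L=GGOO
After move 2 (F): F=GRGR U=WWOG R=WBWR D=RBYY L=GYOY
After move 3 (F): F=GGRR U=WWYY R=OBGR D=WWYY L=GROB
After move 4 (R'): R=BROG U=WBYO F=GWRY D=WGYR B=YOWB
After move 5 (R'): R=RGBO U=WWYY F=GBRO D=WWYY B=ROGB
Query: D face = WWYY

Answer: W W Y Y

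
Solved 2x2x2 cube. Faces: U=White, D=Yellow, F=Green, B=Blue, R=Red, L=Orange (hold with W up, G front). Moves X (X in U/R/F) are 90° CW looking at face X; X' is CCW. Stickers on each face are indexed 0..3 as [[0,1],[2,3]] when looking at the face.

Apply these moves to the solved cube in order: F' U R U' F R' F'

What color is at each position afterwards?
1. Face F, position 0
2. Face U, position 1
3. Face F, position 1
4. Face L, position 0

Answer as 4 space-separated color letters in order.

After move 1 (F'): F=GGGG U=WWRR R=YRYR D=OOYY L=OWOW
After move 2 (U): U=RWRW F=YRGG R=BBYR B=OWBB L=GGOW
After move 3 (R): R=YBRB U=RRRG F=YOGY D=OBYO B=WWWB
After move 4 (U'): U=RGRR F=GGGY R=YORB B=YBWB L=WWOW
After move 5 (F): F=GGYG U=RGWW R=RORB D=RYYO L=WOOB
After move 6 (R'): R=OBRR U=RWWY F=GGYW D=RGYG B=OBYB
After move 7 (F'): F=GWGY U=RWOR R=GBRR D=OBYG L=WYOW
Query 1: F[0] = G
Query 2: U[1] = W
Query 3: F[1] = W
Query 4: L[0] = W

Answer: G W W W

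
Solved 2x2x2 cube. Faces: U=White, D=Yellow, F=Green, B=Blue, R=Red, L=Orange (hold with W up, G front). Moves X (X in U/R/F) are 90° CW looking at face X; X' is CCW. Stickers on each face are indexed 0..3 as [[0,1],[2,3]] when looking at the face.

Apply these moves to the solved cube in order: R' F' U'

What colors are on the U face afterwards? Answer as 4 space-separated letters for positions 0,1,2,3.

Answer: B R W R

Derivation:
After move 1 (R'): R=RRRR U=WBWB F=GWGW D=YGYG B=YBYB
After move 2 (F'): F=WWGG U=WBRR R=GRYR D=OOYG L=OBOW
After move 3 (U'): U=BRWR F=OBGG R=WWYR B=GRYB L=YBOW
Query: U face = BRWR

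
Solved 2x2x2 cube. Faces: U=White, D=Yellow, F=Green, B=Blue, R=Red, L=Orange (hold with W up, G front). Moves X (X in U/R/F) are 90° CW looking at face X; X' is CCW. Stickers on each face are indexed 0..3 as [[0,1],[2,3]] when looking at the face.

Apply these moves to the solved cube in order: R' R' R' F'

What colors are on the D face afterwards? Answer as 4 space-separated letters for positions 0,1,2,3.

Answer: O O Y B

Derivation:
After move 1 (R'): R=RRRR U=WBWB F=GWGW D=YGYG B=YBYB
After move 2 (R'): R=RRRR U=WYWY F=GBGB D=YWYW B=GBGB
After move 3 (R'): R=RRRR U=WGWG F=GYGY D=YBYB B=WBWB
After move 4 (F'): F=YYGG U=WGRR R=BRYR D=OOYB L=OGOW
Query: D face = OOYB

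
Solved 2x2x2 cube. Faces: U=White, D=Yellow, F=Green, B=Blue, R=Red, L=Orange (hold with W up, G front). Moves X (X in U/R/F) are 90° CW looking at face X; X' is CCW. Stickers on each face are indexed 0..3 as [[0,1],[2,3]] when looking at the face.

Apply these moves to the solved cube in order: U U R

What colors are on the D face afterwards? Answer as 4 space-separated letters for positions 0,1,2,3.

After move 1 (U): U=WWWW F=RRGG R=BBRR B=OOBB L=GGOO
After move 2 (U): U=WWWW F=BBGG R=OORR B=GGBB L=RROO
After move 3 (R): R=RORO U=WBWG F=BYGY D=YBYG B=WGWB
Query: D face = YBYG

Answer: Y B Y G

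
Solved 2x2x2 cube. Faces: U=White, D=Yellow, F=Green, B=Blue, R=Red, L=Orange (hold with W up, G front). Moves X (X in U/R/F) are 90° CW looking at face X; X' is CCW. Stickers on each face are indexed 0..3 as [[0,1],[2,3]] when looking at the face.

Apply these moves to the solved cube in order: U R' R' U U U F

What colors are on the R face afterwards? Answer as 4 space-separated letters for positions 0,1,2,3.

After move 1 (U): U=WWWW F=RRGG R=BBRR B=OOBB L=GGOO
After move 2 (R'): R=BRBR U=WBWO F=RWGW D=YRYG B=YOYB
After move 3 (R'): R=RRBB U=WYWY F=RBGO D=YWYW B=GORB
After move 4 (U): U=WWYY F=RRGO R=GOBB B=GGRB L=RBOO
After move 5 (U): U=YWYW F=GOGO R=GGBB B=RBRB L=RROO
After move 6 (U): U=YYWW F=GGGO R=RBBB B=RRRB L=GOOO
After move 7 (F): F=GGOG U=YYOO R=WBWB D=BRYW L=GYOW
Query: R face = WBWB

Answer: W B W B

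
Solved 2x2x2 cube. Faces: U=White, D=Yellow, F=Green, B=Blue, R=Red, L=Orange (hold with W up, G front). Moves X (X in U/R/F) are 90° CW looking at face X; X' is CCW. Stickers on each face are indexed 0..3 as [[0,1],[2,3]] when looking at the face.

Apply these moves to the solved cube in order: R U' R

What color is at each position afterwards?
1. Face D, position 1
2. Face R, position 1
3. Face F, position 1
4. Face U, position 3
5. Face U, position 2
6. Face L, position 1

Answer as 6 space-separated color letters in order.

After move 1 (R): R=RRRR U=WGWG F=GYGY D=YBYB B=WBWB
After move 2 (U'): U=GGWW F=OOGY R=GYRR B=RRWB L=WBOO
After move 3 (R): R=RGRY U=GOWY F=OBGB D=YWYR B=WRGB
Query 1: D[1] = W
Query 2: R[1] = G
Query 3: F[1] = B
Query 4: U[3] = Y
Query 5: U[2] = W
Query 6: L[1] = B

Answer: W G B Y W B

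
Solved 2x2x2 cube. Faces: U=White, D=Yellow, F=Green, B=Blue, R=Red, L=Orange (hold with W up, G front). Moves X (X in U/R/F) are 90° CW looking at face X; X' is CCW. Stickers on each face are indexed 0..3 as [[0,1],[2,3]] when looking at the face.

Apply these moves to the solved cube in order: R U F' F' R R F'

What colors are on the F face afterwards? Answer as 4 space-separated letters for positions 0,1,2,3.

Answer: W O Y R

Derivation:
After move 1 (R): R=RRRR U=WGWG F=GYGY D=YBYB B=WBWB
After move 2 (U): U=WWGG F=RRGY R=WBRR B=OOWB L=GYOO
After move 3 (F'): F=RYRG U=WWWR R=BBYR D=YOYB L=GGOG
After move 4 (F'): F=YGRR U=WWBY R=OBYR D=GGYB L=GROW
After move 5 (R): R=YORB U=WGBR F=YGRB D=GWYO B=YOWB
After move 6 (R): R=RYBO U=WGBB F=YWRO D=GWYY B=ROGB
After move 7 (F'): F=WOYR U=WGRB R=WYGO D=RWYY L=GBOB
Query: F face = WOYR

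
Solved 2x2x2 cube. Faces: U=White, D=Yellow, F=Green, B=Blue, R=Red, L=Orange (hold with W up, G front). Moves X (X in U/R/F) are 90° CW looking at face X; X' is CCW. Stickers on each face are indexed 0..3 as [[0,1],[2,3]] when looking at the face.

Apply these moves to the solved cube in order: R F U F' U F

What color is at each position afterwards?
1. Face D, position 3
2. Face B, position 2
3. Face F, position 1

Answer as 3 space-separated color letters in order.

Answer: B W R

Derivation:
After move 1 (R): R=RRRR U=WGWG F=GYGY D=YBYB B=WBWB
After move 2 (F): F=GGYY U=WGOO R=WRGR D=RRYB L=OYOB
After move 3 (U): U=OWOG F=WRYY R=WBGR B=OYWB L=GGOB
After move 4 (F'): F=RYWY U=OWWG R=RBRR D=GBYB L=GGOO
After move 5 (U): U=WOGW F=RBWY R=OYRR B=GGWB L=RYOO
After move 6 (F): F=WRYB U=WOOY R=GYWR D=ROYB L=RGOB
Query 1: D[3] = B
Query 2: B[2] = W
Query 3: F[1] = R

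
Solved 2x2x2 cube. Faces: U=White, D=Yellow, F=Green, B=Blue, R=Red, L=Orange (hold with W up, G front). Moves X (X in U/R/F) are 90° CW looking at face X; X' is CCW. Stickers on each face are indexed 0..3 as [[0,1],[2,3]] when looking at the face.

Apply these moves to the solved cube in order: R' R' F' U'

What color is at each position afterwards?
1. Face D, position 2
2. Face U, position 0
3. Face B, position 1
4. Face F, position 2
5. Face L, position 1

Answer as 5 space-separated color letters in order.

Answer: Y Y R G B

Derivation:
After move 1 (R'): R=RRRR U=WBWB F=GWGW D=YGYG B=YBYB
After move 2 (R'): R=RRRR U=WYWY F=GBGB D=YWYW B=GBGB
After move 3 (F'): F=BBGG U=WYRR R=WRYR D=OOYW L=OYOW
After move 4 (U'): U=YRWR F=OYGG R=BBYR B=WRGB L=GBOW
Query 1: D[2] = Y
Query 2: U[0] = Y
Query 3: B[1] = R
Query 4: F[2] = G
Query 5: L[1] = B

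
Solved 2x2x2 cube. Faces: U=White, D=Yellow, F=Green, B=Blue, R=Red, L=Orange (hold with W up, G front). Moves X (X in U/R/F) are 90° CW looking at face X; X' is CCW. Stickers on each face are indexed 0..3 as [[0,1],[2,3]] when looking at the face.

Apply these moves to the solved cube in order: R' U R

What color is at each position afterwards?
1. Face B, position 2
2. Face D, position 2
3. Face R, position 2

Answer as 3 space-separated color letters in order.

After move 1 (R'): R=RRRR U=WBWB F=GWGW D=YGYG B=YBYB
After move 2 (U): U=WWBB F=RRGW R=YBRR B=OOYB L=GWOO
After move 3 (R): R=RYRB U=WRBW F=RGGG D=YYYO B=BOWB
Query 1: B[2] = W
Query 2: D[2] = Y
Query 3: R[2] = R

Answer: W Y R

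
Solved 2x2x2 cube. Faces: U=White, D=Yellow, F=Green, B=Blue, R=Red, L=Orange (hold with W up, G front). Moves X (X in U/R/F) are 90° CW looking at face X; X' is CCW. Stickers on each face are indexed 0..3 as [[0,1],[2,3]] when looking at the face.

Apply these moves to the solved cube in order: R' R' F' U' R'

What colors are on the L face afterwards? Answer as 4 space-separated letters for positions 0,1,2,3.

Answer: G B O W

Derivation:
After move 1 (R'): R=RRRR U=WBWB F=GWGW D=YGYG B=YBYB
After move 2 (R'): R=RRRR U=WYWY F=GBGB D=YWYW B=GBGB
After move 3 (F'): F=BBGG U=WYRR R=WRYR D=OOYW L=OYOW
After move 4 (U'): U=YRWR F=OYGG R=BBYR B=WRGB L=GBOW
After move 5 (R'): R=BRBY U=YGWW F=ORGR D=OYYG B=WROB
Query: L face = GBOW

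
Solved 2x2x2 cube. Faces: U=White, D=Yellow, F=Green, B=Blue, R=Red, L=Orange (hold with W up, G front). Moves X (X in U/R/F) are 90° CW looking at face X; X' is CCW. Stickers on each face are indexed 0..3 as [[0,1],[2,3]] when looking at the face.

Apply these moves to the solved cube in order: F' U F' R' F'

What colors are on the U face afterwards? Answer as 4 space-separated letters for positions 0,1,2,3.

Answer: R B B O

Derivation:
After move 1 (F'): F=GGGG U=WWRR R=YRYR D=OOYY L=OWOW
After move 2 (U): U=RWRW F=YRGG R=BBYR B=OWBB L=GGOW
After move 3 (F'): F=RGYG U=RWBY R=OBOR D=GWYY L=GWOR
After move 4 (R'): R=BROO U=RBBO F=RWYY D=GGYG B=YWWB
After move 5 (F'): F=WYRY U=RBBO R=GRGO D=WRYG L=GOOB
Query: U face = RBBO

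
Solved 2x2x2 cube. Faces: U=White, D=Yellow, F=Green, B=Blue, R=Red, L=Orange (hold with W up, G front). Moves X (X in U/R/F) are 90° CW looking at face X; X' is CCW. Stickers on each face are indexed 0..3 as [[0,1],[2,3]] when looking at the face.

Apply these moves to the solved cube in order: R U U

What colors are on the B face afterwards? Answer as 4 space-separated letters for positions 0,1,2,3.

After move 1 (R): R=RRRR U=WGWG F=GYGY D=YBYB B=WBWB
After move 2 (U): U=WWGG F=RRGY R=WBRR B=OOWB L=GYOO
After move 3 (U): U=GWGW F=WBGY R=OORR B=GYWB L=RROO
Query: B face = GYWB

Answer: G Y W B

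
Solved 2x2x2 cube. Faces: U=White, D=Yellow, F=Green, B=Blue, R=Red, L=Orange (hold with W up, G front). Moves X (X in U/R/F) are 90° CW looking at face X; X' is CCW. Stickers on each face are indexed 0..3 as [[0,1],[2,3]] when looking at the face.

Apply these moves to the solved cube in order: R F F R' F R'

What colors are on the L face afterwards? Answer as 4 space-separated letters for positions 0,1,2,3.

Answer: O G O G

Derivation:
After move 1 (R): R=RRRR U=WGWG F=GYGY D=YBYB B=WBWB
After move 2 (F): F=GGYY U=WGOO R=WRGR D=RRYB L=OYOB
After move 3 (F): F=YGYG U=WGBY R=OROR D=GWYB L=OROR
After move 4 (R'): R=RROO U=WWBW F=YGYY D=GGYG B=BBWB
After move 5 (F): F=YYYG U=WWRR R=BRWO D=ORYG L=OGOG
After move 6 (R'): R=ROBW U=WWRB F=YWYR D=OYYG B=GBRB
Query: L face = OGOG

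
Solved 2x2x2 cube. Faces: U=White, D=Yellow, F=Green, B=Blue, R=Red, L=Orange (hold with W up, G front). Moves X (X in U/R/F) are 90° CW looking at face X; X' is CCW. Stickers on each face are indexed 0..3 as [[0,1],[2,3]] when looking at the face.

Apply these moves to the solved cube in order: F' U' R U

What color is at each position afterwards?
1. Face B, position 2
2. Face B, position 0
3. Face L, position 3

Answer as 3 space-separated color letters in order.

After move 1 (F'): F=GGGG U=WWRR R=YRYR D=OOYY L=OWOW
After move 2 (U'): U=WRWR F=OWGG R=GGYR B=YRBB L=BBOW
After move 3 (R): R=YGRG U=WWWG F=OOGY D=OBYY B=RRRB
After move 4 (U): U=WWGW F=YGGY R=RRRG B=BBRB L=OOOW
Query 1: B[2] = R
Query 2: B[0] = B
Query 3: L[3] = W

Answer: R B W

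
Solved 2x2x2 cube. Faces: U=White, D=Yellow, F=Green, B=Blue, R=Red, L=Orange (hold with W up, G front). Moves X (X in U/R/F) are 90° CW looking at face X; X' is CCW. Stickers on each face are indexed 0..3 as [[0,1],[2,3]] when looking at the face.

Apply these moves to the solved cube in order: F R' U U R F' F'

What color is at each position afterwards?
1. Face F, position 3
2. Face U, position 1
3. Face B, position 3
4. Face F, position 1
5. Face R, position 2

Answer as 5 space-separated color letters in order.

After move 1 (F): F=GGGG U=WWOO R=WRWR D=RRYY L=OYOY
After move 2 (R'): R=RRWW U=WBOB F=GWGO D=RGYG B=YBRB
After move 3 (U): U=OWBB F=RRGO R=YBWW B=OYRB L=GWOY
After move 4 (U): U=BOBW F=YBGO R=OYWW B=GWRB L=RROY
After move 5 (R): R=WOWY U=BBBO F=YGGG D=RRYG B=WWOB
After move 6 (F'): F=GGYG U=BBWW R=RORY D=RYYG L=ROOB
After move 7 (F'): F=GGGY U=BBRR R=YORY D=OBYG L=RWOW
Query 1: F[3] = Y
Query 2: U[1] = B
Query 3: B[3] = B
Query 4: F[1] = G
Query 5: R[2] = R

Answer: Y B B G R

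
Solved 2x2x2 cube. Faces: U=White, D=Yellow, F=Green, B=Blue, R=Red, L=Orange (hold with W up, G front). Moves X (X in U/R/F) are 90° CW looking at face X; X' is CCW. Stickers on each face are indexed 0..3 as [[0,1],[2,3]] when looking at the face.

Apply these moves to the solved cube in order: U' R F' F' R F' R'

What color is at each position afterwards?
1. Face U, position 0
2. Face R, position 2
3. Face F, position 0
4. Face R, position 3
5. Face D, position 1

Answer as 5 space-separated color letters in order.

After move 1 (U'): U=WWWW F=OOGG R=GGRR B=RRBB L=BBOO
After move 2 (R): R=RGRG U=WOWG F=OYGY D=YBYR B=WRWB
After move 3 (F'): F=YYOG U=WORR R=BGYG D=BOYR L=BGOW
After move 4 (F'): F=YGYO U=WOBY R=OGBG D=GWYR L=BROR
After move 5 (R): R=BOGG U=WGBO F=YWYR D=GWYW B=YROB
After move 6 (F'): F=WRYY U=WGBG R=WOGG D=RRYW L=BOOB
After move 7 (R'): R=OGWG U=WOBY F=WGYG D=RRYY B=WRRB
Query 1: U[0] = W
Query 2: R[2] = W
Query 3: F[0] = W
Query 4: R[3] = G
Query 5: D[1] = R

Answer: W W W G R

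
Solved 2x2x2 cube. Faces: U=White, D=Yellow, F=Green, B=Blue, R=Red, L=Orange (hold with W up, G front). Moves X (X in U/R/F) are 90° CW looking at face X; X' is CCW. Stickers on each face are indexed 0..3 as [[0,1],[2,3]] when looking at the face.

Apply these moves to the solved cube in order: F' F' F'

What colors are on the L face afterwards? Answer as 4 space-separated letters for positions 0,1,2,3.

After move 1 (F'): F=GGGG U=WWRR R=YRYR D=OOYY L=OWOW
After move 2 (F'): F=GGGG U=WWYY R=OROR D=WWYY L=OROR
After move 3 (F'): F=GGGG U=WWOO R=WRWR D=RRYY L=OYOY
Query: L face = OYOY

Answer: O Y O Y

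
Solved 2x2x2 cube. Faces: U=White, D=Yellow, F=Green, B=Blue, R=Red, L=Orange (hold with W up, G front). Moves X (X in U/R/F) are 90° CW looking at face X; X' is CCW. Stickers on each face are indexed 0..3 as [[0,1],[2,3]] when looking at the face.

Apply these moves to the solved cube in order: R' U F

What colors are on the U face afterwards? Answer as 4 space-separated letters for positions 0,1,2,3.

After move 1 (R'): R=RRRR U=WBWB F=GWGW D=YGYG B=YBYB
After move 2 (U): U=WWBB F=RRGW R=YBRR B=OOYB L=GWOO
After move 3 (F): F=GRWR U=WWOW R=BBBR D=RYYG L=GYOG
Query: U face = WWOW

Answer: W W O W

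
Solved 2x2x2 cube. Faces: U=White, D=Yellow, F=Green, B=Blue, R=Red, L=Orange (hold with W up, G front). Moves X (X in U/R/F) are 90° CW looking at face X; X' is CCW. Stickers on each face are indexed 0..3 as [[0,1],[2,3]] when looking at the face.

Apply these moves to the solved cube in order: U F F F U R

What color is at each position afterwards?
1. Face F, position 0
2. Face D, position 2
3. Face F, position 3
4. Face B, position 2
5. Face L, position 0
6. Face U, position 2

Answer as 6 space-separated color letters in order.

Answer: Y Y Y W R R

Derivation:
After move 1 (U): U=WWWW F=RRGG R=BBRR B=OOBB L=GGOO
After move 2 (F): F=GRGR U=WWOG R=WBWR D=RBYY L=GYOY
After move 3 (F): F=GGRR U=WWYY R=OBGR D=WWYY L=GROB
After move 4 (F): F=RGRG U=WWBR R=YBYR D=GOYY L=GWOW
After move 5 (U): U=BWRW F=YBRG R=OOYR B=GWBB L=RGOW
After move 6 (R): R=YORO U=BBRG F=YORY D=GBYG B=WWWB
Query 1: F[0] = Y
Query 2: D[2] = Y
Query 3: F[3] = Y
Query 4: B[2] = W
Query 5: L[0] = R
Query 6: U[2] = R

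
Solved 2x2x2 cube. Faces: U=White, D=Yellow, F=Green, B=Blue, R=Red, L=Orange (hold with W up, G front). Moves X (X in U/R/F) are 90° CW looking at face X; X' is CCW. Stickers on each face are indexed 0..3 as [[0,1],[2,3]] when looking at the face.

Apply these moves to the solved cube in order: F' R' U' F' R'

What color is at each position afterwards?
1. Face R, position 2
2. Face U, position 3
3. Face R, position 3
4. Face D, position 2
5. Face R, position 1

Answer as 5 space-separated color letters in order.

After move 1 (F'): F=GGGG U=WWRR R=YRYR D=OOYY L=OWOW
After move 2 (R'): R=RRYY U=WBRB F=GWGR D=OGYG B=YBOB
After move 3 (U'): U=BBWR F=OWGR R=GWYY B=RROB L=YBOW
After move 4 (F'): F=WROG U=BBGY R=GWOY D=BWYG L=YROW
After move 5 (R'): R=WYGO U=BOGR F=WBOY D=BRYG B=GRWB
Query 1: R[2] = G
Query 2: U[3] = R
Query 3: R[3] = O
Query 4: D[2] = Y
Query 5: R[1] = Y

Answer: G R O Y Y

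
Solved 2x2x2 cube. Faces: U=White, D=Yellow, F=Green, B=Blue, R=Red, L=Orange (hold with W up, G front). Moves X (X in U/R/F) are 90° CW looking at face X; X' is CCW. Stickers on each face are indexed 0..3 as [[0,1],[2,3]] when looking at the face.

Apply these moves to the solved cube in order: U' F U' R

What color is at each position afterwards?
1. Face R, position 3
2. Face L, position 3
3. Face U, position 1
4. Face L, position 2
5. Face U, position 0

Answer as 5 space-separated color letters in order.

After move 1 (U'): U=WWWW F=OOGG R=GGRR B=RRBB L=BBOO
After move 2 (F): F=GOGO U=WWOB R=WGWR D=RGYY L=BYOY
After move 3 (U'): U=WBWO F=BYGO R=GOWR B=WGBB L=RROY
After move 4 (R): R=WGRO U=WYWO F=BGGY D=RBYW B=OGBB
Query 1: R[3] = O
Query 2: L[3] = Y
Query 3: U[1] = Y
Query 4: L[2] = O
Query 5: U[0] = W

Answer: O Y Y O W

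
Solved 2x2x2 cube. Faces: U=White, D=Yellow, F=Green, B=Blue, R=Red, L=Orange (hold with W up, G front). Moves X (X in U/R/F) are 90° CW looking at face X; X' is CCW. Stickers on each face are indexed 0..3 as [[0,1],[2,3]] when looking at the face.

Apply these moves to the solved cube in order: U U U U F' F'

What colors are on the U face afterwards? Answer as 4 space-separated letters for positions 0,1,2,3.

After move 1 (U): U=WWWW F=RRGG R=BBRR B=OOBB L=GGOO
After move 2 (U): U=WWWW F=BBGG R=OORR B=GGBB L=RROO
After move 3 (U): U=WWWW F=OOGG R=GGRR B=RRBB L=BBOO
After move 4 (U): U=WWWW F=GGGG R=RRRR B=BBBB L=OOOO
After move 5 (F'): F=GGGG U=WWRR R=YRYR D=OOYY L=OWOW
After move 6 (F'): F=GGGG U=WWYY R=OROR D=WWYY L=OROR
Query: U face = WWYY

Answer: W W Y Y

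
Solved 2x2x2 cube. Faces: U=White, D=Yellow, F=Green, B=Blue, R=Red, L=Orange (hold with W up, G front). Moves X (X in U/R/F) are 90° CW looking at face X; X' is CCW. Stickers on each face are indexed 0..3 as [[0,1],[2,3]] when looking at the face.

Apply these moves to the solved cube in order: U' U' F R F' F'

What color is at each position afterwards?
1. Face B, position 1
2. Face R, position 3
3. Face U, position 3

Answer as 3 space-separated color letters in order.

Answer: G O R

Derivation:
After move 1 (U'): U=WWWW F=OOGG R=GGRR B=RRBB L=BBOO
After move 2 (U'): U=WWWW F=BBGG R=OORR B=GGBB L=RROO
After move 3 (F): F=GBGB U=WWOR R=WOWR D=ROYY L=RYOY
After move 4 (R): R=WWRO U=WBOB F=GOGY D=RBYG B=RGWB
After move 5 (F'): F=OYGG U=WBWR R=BWRO D=YYYG L=RBOO
After move 6 (F'): F=YGOG U=WBBR R=YWYO D=BOYG L=RROW
Query 1: B[1] = G
Query 2: R[3] = O
Query 3: U[3] = R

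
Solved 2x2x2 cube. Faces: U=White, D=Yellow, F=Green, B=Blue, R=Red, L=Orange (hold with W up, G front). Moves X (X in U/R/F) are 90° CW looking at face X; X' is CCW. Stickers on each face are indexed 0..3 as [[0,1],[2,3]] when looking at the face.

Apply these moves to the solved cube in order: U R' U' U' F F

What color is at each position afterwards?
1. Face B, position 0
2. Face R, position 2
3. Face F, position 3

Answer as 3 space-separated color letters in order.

After move 1 (U): U=WWWW F=RRGG R=BBRR B=OOBB L=GGOO
After move 2 (R'): R=BRBR U=WBWO F=RWGW D=YRYG B=YOYB
After move 3 (U'): U=BOWW F=GGGW R=RWBR B=BRYB L=YOOO
After move 4 (U'): U=OWBW F=YOGW R=GGBR B=RWYB L=BROO
After move 5 (F): F=GYWO U=OWOR R=BGWR D=BGYG L=BYOR
After move 6 (F): F=WGOY U=OWRY R=OGRR D=WBYG L=BBOG
Query 1: B[0] = R
Query 2: R[2] = R
Query 3: F[3] = Y

Answer: R R Y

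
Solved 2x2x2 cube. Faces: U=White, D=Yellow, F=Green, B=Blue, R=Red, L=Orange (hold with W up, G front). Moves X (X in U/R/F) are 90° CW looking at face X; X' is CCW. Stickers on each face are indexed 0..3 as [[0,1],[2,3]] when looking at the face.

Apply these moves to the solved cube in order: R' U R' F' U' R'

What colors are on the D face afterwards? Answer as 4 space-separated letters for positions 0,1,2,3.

Answer: W O Y G

Derivation:
After move 1 (R'): R=RRRR U=WBWB F=GWGW D=YGYG B=YBYB
After move 2 (U): U=WWBB F=RRGW R=YBRR B=OOYB L=GWOO
After move 3 (R'): R=BRYR U=WYBO F=RWGB D=YRYW B=GOGB
After move 4 (F'): F=WBRG U=WYBY R=RRYR D=WOYW L=GOOB
After move 5 (U'): U=YYWB F=GORG R=WBYR B=RRGB L=GOOB
After move 6 (R'): R=BRWY U=YGWR F=GYRB D=WOYG B=WROB
Query: D face = WOYG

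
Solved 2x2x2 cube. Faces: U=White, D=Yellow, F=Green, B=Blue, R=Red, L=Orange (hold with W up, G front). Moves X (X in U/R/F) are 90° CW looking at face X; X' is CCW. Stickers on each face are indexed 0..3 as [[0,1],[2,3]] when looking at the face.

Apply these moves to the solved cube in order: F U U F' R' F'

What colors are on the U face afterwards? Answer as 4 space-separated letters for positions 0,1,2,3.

Answer: O B Y R

Derivation:
After move 1 (F): F=GGGG U=WWOO R=WRWR D=RRYY L=OYOY
After move 2 (U): U=OWOW F=WRGG R=BBWR B=OYBB L=GGOY
After move 3 (U): U=OOWW F=BBGG R=OYWR B=GGBB L=WROY
After move 4 (F'): F=BGBG U=OOOW R=RYRR D=RYYY L=WWOW
After move 5 (R'): R=YRRR U=OBOG F=BOBW D=RGYG B=YGYB
After move 6 (F'): F=OWBB U=OBYR R=GRRR D=WWYG L=WGOO
Query: U face = OBYR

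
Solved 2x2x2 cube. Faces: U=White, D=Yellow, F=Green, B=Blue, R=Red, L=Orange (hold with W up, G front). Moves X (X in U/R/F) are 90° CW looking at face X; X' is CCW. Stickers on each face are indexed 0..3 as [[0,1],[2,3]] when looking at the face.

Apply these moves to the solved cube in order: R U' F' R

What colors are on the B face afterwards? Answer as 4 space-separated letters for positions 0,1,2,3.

After move 1 (R): R=RRRR U=WGWG F=GYGY D=YBYB B=WBWB
After move 2 (U'): U=GGWW F=OOGY R=GYRR B=RRWB L=WBOO
After move 3 (F'): F=OYOG U=GGGR R=BYYR D=BOYB L=WWOW
After move 4 (R): R=YBRY U=GYGG F=OOOB D=BWYR B=RRGB
Query: B face = RRGB

Answer: R R G B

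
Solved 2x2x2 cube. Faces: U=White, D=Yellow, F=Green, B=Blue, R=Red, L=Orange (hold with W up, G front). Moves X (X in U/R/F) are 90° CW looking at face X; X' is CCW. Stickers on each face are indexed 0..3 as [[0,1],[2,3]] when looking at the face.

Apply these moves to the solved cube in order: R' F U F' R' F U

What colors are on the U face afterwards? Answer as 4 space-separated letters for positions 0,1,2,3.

Answer: O O B Y

Derivation:
After move 1 (R'): R=RRRR U=WBWB F=GWGW D=YGYG B=YBYB
After move 2 (F): F=GGWW U=WBOO R=WRBR D=RRYG L=OYOG
After move 3 (U): U=OWOB F=WRWW R=YBBR B=OYYB L=GGOG
After move 4 (F'): F=RWWW U=OWYB R=RBRR D=GGYG L=GBOO
After move 5 (R'): R=BRRR U=OYYO F=RWWB D=GWYW B=GYGB
After move 6 (F): F=WRBW U=OYOB R=YROR D=RBYW L=GGOW
After move 7 (U): U=OOBY F=YRBW R=GYOR B=GGGB L=WROW
Query: U face = OOBY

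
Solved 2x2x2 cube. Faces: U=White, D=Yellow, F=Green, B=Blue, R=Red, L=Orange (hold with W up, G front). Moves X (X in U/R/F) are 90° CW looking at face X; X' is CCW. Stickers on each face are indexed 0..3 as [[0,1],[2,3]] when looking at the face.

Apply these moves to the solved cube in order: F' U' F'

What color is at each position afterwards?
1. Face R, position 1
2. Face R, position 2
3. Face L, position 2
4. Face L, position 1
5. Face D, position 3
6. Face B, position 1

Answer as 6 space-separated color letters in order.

Answer: G O O R Y R

Derivation:
After move 1 (F'): F=GGGG U=WWRR R=YRYR D=OOYY L=OWOW
After move 2 (U'): U=WRWR F=OWGG R=GGYR B=YRBB L=BBOW
After move 3 (F'): F=WGOG U=WRGY R=OGOR D=BWYY L=BROW
Query 1: R[1] = G
Query 2: R[2] = O
Query 3: L[2] = O
Query 4: L[1] = R
Query 5: D[3] = Y
Query 6: B[1] = R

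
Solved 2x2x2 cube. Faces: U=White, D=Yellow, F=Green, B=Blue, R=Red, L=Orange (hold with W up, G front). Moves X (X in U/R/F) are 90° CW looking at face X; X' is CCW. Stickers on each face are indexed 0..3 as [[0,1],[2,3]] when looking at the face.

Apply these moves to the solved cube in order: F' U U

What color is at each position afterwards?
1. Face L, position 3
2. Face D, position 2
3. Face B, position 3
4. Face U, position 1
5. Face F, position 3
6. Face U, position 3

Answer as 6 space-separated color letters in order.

After move 1 (F'): F=GGGG U=WWRR R=YRYR D=OOYY L=OWOW
After move 2 (U): U=RWRW F=YRGG R=BBYR B=OWBB L=GGOW
After move 3 (U): U=RRWW F=BBGG R=OWYR B=GGBB L=YROW
Query 1: L[3] = W
Query 2: D[2] = Y
Query 3: B[3] = B
Query 4: U[1] = R
Query 5: F[3] = G
Query 6: U[3] = W

Answer: W Y B R G W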